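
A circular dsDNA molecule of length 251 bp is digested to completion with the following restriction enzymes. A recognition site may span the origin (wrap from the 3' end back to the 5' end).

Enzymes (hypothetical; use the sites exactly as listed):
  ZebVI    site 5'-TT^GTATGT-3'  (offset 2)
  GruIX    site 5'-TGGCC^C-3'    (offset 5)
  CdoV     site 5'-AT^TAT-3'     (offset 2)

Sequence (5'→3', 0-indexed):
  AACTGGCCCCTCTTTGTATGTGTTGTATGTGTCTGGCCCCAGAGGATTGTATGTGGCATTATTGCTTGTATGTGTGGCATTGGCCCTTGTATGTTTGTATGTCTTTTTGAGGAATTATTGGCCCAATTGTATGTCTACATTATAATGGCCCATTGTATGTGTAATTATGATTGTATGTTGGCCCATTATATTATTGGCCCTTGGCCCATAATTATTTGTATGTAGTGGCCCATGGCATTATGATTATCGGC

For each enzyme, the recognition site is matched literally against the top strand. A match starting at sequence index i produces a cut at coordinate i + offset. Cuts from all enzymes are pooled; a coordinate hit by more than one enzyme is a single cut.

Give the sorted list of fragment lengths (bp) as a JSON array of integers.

[3,3,4,5,5,5,6,6,7,7,7,8,8,8,8,8,9,10,10,11,11,11,12,13,14,15,18,19]

Per-enzyme occurrences:
  ZebVI (TTGTATGT, off=2): starts [13, 22, 46, 65, 86, 94, 126, 152, 170, 215] → cuts [15, 24, 48, 67, 88, 96, 128, 154, 172, 217]
  GruIX (TGGCCC, off=5): starts [3, 33, 80, 118, 145, 178, 194, 201, 225] → cuts [8, 38, 85, 123, 150, 183, 199, 206, 230]
  CdoV (ATTAT, off=2): starts [57, 113, 138, 163, 184, 189, 210, 236, 242] → cuts [59, 115, 140, 165, 186, 191, 212, 238, 244]

Pooled cuts: [8, 15, 24, 38, 48, 59, 67, 85, 88, 96, 115, 123, 128, 140, 150, 154, 165, 172, 183, 186, 191, 199, 206, 212, 217, 230, 238, 244]

Fragment lengths:
  8→15: 7 bp
  15→24: 9 bp
  24→38: 14 bp
  38→48: 10 bp
  48→59: 11 bp
  59→67: 8 bp
  67→85: 18 bp
  85→88: 3 bp
  88→96: 8 bp
  96→115: 19 bp
  115→123: 8 bp
  123→128: 5 bp
  128→140: 12 bp
  140→150: 10 bp
  150→154: 4 bp
  154→165: 11 bp
  165→172: 7 bp
  172→183: 11 bp
  183→186: 3 bp
  186→191: 5 bp
  191→199: 8 bp
  199→206: 7 bp
  206→212: 6 bp
  212→217: 5 bp
  217→230: 13 bp
  230→238: 8 bp
  238→244: 6 bp
  244→8 (wrap): 251-244+8 = 15 bp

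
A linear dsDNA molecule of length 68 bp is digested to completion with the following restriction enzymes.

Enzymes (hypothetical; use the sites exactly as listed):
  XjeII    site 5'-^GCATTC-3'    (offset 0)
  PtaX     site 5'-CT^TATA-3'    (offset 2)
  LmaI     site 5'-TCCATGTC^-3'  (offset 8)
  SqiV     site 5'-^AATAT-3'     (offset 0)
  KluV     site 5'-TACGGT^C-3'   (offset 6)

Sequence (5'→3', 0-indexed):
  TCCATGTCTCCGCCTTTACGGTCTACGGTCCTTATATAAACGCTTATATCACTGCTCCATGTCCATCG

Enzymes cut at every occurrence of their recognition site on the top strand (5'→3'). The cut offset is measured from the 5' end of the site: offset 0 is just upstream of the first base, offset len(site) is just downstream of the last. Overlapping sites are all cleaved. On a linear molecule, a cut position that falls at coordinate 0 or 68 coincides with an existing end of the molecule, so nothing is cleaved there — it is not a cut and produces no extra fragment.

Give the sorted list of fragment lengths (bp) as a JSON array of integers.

[3,5,7,8,12,14,19]

Site scan:
  XjeII (GCATTC, off=0): no sites
  PtaX (CTTATA, off=2): starts [30, 42] → cuts [32, 44]
  LmaI (TCCATGTC, off=8): starts [0, 55] → cuts [8, 63]
  SqiV (AATAT, off=0): no sites
  KluV (TACGGTC, off=6): starts [16, 23] → cuts [22, 29]

Pooled cuts: [8, 22, 29, 32, 44, 63]

Fragment lengths:
  [0,8): 8 bp
  [8,22): 14 bp
  [22,29): 7 bp
  [29,32): 3 bp
  [32,44): 12 bp
  [44,63): 19 bp
  [63,68): 5 bp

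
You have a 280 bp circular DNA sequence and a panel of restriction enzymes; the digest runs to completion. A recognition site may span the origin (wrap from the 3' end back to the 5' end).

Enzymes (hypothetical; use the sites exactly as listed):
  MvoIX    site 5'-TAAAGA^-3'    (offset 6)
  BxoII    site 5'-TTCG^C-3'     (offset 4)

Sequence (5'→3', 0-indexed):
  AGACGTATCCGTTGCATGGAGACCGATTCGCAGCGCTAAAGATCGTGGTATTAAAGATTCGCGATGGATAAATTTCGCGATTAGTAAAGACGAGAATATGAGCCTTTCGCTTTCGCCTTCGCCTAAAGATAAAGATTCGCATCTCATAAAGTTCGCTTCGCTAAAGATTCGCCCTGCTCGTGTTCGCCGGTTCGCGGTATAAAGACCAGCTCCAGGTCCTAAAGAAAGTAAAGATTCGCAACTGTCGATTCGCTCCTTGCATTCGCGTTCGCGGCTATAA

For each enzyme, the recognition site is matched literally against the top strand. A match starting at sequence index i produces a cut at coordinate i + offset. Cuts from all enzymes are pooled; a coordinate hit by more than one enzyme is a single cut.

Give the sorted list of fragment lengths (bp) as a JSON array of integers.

Per-enzyme occurrences:
  MvoIX (TAAAGA, off=6): starts [36, 51, 84, 123, 129, 161, 199, 219, 228, 277] → cuts [3, 42, 57, 90, 129, 135, 167, 205, 225, 234]
  BxoII (TTCGC, off=4): starts [26, 57, 73, 105, 111, 117, 135, 151, 156, 167, 182, 190, 234, 248, 261, 267] → cuts [30, 61, 77, 109, 115, 121, 139, 155, 160, 171, 186, 194, 238, 252, 265, 271]

All cut coordinates (distinct, sorted): [3, 30, 42, 57, 61, 77, 90, 109, 115, 121, 129, 135, 139, 155, 160, 167, 171, 186, 194, 205, 225, 234, 238, 252, 265, 271]

Fragments:
  3→30: 27 bp
  30→42: 12 bp
  42→57: 15 bp
  57→61: 4 bp
  61→77: 16 bp
  77→90: 13 bp
  90→109: 19 bp
  109→115: 6 bp
  115→121: 6 bp
  121→129: 8 bp
  129→135: 6 bp
  135→139: 4 bp
  139→155: 16 bp
  155→160: 5 bp
  160→167: 7 bp
  167→171: 4 bp
  171→186: 15 bp
  186→194: 8 bp
  194→205: 11 bp
  205→225: 20 bp
  225→234: 9 bp
  234→238: 4 bp
  238→252: 14 bp
  252→265: 13 bp
  265→271: 6 bp
  271→3 (wrap): 280-271+3 = 12 bp

[4,4,4,4,5,6,6,6,6,7,8,8,9,11,12,12,13,13,14,15,15,16,16,19,20,27]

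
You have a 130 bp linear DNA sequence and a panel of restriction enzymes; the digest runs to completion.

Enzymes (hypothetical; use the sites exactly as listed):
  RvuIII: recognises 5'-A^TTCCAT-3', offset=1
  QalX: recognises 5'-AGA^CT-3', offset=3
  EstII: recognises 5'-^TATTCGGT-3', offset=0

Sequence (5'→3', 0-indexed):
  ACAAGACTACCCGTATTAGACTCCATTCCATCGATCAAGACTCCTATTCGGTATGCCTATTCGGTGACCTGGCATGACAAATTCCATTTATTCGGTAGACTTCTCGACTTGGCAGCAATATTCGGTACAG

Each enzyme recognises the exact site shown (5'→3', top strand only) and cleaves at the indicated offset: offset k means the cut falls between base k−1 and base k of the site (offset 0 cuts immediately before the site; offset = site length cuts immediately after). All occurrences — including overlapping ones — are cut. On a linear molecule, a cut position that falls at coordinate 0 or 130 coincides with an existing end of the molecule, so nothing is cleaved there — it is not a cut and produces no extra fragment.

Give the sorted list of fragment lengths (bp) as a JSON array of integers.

[4,5,6,7,11,12,13,14,15,19,24]

Site scan:
  RvuIII (ATTCCAT, off=1): starts [24, 80] → cuts [25, 81]
  QalX (AGACT, off=3): starts [3, 17, 37, 96] → cuts [6, 20, 40, 99]
  EstII (TATTCGGT, off=0): starts [44, 57, 88, 118] → cuts [44, 57, 88, 118]

Pooled cuts: [6, 20, 25, 40, 44, 57, 81, 88, 99, 118]

Fragment lengths:
  [0,6): 6 bp
  [6,20): 14 bp
  [20,25): 5 bp
  [25,40): 15 bp
  [40,44): 4 bp
  [44,57): 13 bp
  [57,81): 24 bp
  [81,88): 7 bp
  [88,99): 11 bp
  [99,118): 19 bp
  [118,130): 12 bp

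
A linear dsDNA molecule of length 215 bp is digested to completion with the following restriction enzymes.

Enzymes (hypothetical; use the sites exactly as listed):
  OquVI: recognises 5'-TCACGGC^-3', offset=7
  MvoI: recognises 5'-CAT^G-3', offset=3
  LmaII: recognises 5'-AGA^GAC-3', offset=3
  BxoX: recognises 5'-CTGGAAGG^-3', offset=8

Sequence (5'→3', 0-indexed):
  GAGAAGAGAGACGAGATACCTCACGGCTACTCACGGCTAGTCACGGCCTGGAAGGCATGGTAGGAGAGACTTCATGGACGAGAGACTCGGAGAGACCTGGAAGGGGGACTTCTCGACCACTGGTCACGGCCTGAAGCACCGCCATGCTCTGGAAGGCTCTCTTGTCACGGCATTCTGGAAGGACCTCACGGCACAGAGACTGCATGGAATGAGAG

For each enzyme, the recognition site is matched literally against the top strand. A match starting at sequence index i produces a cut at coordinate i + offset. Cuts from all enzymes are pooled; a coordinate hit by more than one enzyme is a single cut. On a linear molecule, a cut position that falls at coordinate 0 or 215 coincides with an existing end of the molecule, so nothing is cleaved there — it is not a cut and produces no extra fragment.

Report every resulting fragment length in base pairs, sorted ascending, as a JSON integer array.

Site scan:
  OquVI TCACGGC/7: at [20, 30, 40, 123, 164, 185] ⇒ [27, 37, 47, 130, 171, 192]
  MvoI CATG/3: at [55, 72, 142, 202] ⇒ [58, 75, 145, 205]
  LmaII AGAGAC/3: at [6, 64, 80, 90, 194] ⇒ [9, 67, 83, 93, 197]
  BxoX CTGGAAGG/8: at [47, 96, 148, 174] ⇒ [55, 104, 156, 182]

Pooled cuts: [9, 27, 37, 47, 55, 58, 67, 75, 83, 93, 104, 130, 145, 156, 171, 182, 192, 197, 205]

Fragments:
  [0,9): 9 bp
  [9,27): 18 bp
  [27,37): 10 bp
  [37,47): 10 bp
  [47,55): 8 bp
  [55,58): 3 bp
  [58,67): 9 bp
  [67,75): 8 bp
  [75,83): 8 bp
  [83,93): 10 bp
  [93,104): 11 bp
  [104,130): 26 bp
  [130,145): 15 bp
  [145,156): 11 bp
  [156,171): 15 bp
  [171,182): 11 bp
  [182,192): 10 bp
  [192,197): 5 bp
  [197,205): 8 bp
  [205,215): 10 bp

[3,5,8,8,8,8,9,9,10,10,10,10,10,11,11,11,15,15,18,26]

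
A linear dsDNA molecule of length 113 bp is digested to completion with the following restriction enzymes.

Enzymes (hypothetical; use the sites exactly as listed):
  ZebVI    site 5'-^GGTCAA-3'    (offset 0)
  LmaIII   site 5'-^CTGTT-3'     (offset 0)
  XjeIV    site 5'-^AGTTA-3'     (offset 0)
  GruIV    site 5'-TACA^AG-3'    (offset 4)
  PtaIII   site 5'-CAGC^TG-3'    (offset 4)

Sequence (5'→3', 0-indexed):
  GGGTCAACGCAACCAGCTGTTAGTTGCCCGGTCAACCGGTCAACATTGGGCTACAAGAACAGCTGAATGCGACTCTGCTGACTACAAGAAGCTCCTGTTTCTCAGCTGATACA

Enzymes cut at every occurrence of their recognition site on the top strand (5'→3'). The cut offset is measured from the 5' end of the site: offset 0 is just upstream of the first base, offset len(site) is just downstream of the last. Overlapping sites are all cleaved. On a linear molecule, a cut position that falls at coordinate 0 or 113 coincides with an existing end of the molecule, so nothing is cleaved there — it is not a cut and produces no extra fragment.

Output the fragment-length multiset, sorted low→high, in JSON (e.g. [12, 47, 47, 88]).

Per-enzyme occurrences:
  ZebVI GGTCAA/0: at [1, 29, 37] ⇒ [1, 29, 37]
  LmaIII CTGTT/0: at [16, 94] ⇒ [16, 94]
  XjeIV (AGTTA, off=0): no sites
  GruIV TACAAG/4: at [51, 82] ⇒ [55, 86]
  PtaIII CAGCTG/4: at [13, 59, 102] ⇒ [17, 63, 106]

Pooled cuts: [1, 16, 17, 29, 37, 55, 63, 86, 94, 106]

Fragment lengths:
  [0,1): 1 bp
  [1,16): 15 bp
  [16,17): 1 bp
  [17,29): 12 bp
  [29,37): 8 bp
  [37,55): 18 bp
  [55,63): 8 bp
  [63,86): 23 bp
  [86,94): 8 bp
  [94,106): 12 bp
  [106,113): 7 bp

[1,1,7,8,8,8,12,12,15,18,23]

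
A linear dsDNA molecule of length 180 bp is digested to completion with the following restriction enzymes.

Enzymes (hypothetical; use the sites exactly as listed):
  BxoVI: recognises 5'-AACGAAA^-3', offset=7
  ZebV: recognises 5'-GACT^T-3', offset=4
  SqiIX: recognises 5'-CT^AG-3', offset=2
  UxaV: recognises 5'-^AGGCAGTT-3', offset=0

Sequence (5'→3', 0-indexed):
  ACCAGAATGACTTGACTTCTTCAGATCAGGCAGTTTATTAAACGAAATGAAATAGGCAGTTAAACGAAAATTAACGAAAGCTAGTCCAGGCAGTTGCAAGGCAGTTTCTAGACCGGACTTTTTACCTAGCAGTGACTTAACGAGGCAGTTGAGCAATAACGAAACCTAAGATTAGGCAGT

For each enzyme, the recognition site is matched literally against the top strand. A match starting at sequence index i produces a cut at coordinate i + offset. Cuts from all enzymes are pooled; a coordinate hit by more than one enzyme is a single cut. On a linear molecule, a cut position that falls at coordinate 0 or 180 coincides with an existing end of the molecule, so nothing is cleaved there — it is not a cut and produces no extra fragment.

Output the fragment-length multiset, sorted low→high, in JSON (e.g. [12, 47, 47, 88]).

[3,5,5,5,6,8,10,10,10,10,11,11,12,16,16,20,22]

Per-enzyme occurrences:
  BxoVI AACGAAA/7: at [40, 62, 72, 157] ⇒ [47, 69, 79, 164]
  ZebV GACTT/4: at [8, 13, 115, 133] ⇒ [12, 17, 119, 137]
  SqiIX CTAG/2: at [80, 107, 125] ⇒ [82, 109, 127]
  UxaV AGGCAGTT/0: at [27, 53, 87, 98, 142] ⇒ [27, 53, 87, 98, 142]

All cut coordinates (distinct, sorted): [12, 17, 27, 47, 53, 69, 79, 82, 87, 98, 109, 119, 127, 137, 142, 164]

Fragment lengths:
  [0,12): 12 bp
  [12,17): 5 bp
  [17,27): 10 bp
  [27,47): 20 bp
  [47,53): 6 bp
  [53,69): 16 bp
  [69,79): 10 bp
  [79,82): 3 bp
  [82,87): 5 bp
  [87,98): 11 bp
  [98,109): 11 bp
  [109,119): 10 bp
  [119,127): 8 bp
  [127,137): 10 bp
  [137,142): 5 bp
  [142,164): 22 bp
  [164,180): 16 bp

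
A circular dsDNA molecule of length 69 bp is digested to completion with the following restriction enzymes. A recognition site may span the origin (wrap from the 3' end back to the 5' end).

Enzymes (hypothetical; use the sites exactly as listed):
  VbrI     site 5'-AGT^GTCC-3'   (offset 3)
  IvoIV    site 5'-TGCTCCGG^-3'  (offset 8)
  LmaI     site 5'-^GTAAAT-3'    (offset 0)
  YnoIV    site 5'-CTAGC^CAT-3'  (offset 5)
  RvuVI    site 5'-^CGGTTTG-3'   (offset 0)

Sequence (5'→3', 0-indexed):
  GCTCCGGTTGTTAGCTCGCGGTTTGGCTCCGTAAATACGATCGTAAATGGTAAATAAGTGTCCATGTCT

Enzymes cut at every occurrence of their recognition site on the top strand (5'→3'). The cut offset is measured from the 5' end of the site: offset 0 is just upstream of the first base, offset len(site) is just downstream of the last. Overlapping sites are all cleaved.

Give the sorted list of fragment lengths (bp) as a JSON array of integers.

Per-enzyme occurrences:
  VbrI (AGTGTCC, off=3): starts [56] → cuts [59]
  IvoIV (TGCTCCGG, off=8): starts [68] → cuts [7]
  LmaI (GTAAAT, off=0): starts [30, 42, 49] → cuts [30, 42, 49]
  YnoIV (CTAGCCAT, off=5): no sites
  RvuVI (CGGTTTG, off=0): starts [18] → cuts [18]

Pooled cuts: [7, 18, 30, 42, 49, 59]

Fragments:
  7→18: 11 bp
  18→30: 12 bp
  30→42: 12 bp
  42→49: 7 bp
  49→59: 10 bp
  59→7 (wrap): 69-59+7 = 17 bp

[7,10,11,12,12,17]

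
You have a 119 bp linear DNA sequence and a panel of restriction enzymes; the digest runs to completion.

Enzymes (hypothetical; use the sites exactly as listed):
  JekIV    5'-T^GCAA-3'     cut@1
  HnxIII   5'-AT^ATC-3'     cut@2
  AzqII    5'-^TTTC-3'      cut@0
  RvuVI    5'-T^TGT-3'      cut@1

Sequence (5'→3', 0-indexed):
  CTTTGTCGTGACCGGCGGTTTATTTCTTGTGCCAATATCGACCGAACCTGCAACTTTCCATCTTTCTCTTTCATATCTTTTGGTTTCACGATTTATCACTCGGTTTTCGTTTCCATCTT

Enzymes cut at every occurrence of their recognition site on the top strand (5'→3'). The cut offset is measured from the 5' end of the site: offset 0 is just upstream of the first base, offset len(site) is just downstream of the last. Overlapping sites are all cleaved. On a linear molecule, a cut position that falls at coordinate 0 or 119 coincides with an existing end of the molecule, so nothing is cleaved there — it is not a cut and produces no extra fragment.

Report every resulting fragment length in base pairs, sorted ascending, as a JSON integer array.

[3,5,5,5,6,6,8,9,9,10,13,19,21]

Per-enzyme occurrences:
  JekIV TGCAA/1: at [48] ⇒ [49]
  HnxIII ATATC/2: at [34, 72] ⇒ [36, 74]
  AzqII TTTC/0: at [22, 54, 62, 68, 83, 104, 109] ⇒ [22, 54, 62, 68, 83, 104, 109]
  RvuVI TTGT/1: at [2, 26] ⇒ [3, 27]

All cut coordinates (distinct, sorted): [3, 22, 27, 36, 49, 54, 62, 68, 74, 83, 104, 109]

Fragment lengths:
  [0,3): 3 bp
  [3,22): 19 bp
  [22,27): 5 bp
  [27,36): 9 bp
  [36,49): 13 bp
  [49,54): 5 bp
  [54,62): 8 bp
  [62,68): 6 bp
  [68,74): 6 bp
  [74,83): 9 bp
  [83,104): 21 bp
  [104,109): 5 bp
  [109,119): 10 bp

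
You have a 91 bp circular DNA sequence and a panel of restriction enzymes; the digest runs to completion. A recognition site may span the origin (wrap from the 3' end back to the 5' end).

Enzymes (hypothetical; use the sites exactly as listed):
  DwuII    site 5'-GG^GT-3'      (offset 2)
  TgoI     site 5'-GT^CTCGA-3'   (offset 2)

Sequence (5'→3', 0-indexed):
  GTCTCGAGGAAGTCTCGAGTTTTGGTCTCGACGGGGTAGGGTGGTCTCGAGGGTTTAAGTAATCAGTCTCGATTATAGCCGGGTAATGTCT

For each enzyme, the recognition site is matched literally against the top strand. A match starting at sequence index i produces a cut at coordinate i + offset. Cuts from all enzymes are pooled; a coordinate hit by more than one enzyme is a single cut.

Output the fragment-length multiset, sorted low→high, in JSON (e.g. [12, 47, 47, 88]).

[5,5,7,9,11,11,13,15,15]

Per-enzyme occurrences:
  DwuII GGGT/2: at [33, 38, 50, 80] ⇒ [35, 40, 52, 82]
  TgoI GTCTCGA/2: at [0, 11, 24, 43, 65] ⇒ [2, 13, 26, 45, 67]

Pooled cuts: [2, 13, 26, 35, 40, 45, 52, 67, 82]

Fragment lengths:
  2→13: 11 bp
  13→26: 13 bp
  26→35: 9 bp
  35→40: 5 bp
  40→45: 5 bp
  45→52: 7 bp
  52→67: 15 bp
  67→82: 15 bp
  82→2 (wrap): 91-82+2 = 11 bp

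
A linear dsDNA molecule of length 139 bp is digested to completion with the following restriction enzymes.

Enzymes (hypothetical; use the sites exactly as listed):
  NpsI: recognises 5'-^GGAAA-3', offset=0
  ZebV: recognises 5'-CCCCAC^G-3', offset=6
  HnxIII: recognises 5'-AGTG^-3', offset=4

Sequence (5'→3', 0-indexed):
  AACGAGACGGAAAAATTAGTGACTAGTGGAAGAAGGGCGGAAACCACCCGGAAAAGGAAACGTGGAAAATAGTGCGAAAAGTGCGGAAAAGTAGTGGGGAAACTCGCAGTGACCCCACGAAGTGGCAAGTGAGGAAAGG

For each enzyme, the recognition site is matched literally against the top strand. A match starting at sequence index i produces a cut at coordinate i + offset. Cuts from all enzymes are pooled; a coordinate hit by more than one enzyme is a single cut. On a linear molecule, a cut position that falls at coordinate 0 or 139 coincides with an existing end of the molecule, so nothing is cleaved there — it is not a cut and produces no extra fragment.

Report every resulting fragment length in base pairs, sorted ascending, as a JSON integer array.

Site scan:
  NpsI (GGAAA, off=0): starts [8, 38, 49, 55, 63, 84, 97, 132] → cuts [8, 38, 49, 55, 63, 84, 97, 132]
  ZebV (CCCCACG, off=6): starts [112] → cuts [118]
  HnxIII (AGTG, off=4): starts [17, 24, 70, 79, 92, 107, 120, 127] → cuts [21, 28, 74, 83, 96, 111, 124, 131]

All cut coordinates (distinct, sorted): [8, 21, 28, 38, 49, 55, 63, 74, 83, 84, 96, 97, 111, 118, 124, 131, 132]

Fragment lengths:
  [0,8): 8 bp
  [8,21): 13 bp
  [21,28): 7 bp
  [28,38): 10 bp
  [38,49): 11 bp
  [49,55): 6 bp
  [55,63): 8 bp
  [63,74): 11 bp
  [74,83): 9 bp
  [83,84): 1 bp
  [84,96): 12 bp
  [96,97): 1 bp
  [97,111): 14 bp
  [111,118): 7 bp
  [118,124): 6 bp
  [124,131): 7 bp
  [131,132): 1 bp
  [132,139): 7 bp

[1,1,1,6,6,7,7,7,7,8,8,9,10,11,11,12,13,14]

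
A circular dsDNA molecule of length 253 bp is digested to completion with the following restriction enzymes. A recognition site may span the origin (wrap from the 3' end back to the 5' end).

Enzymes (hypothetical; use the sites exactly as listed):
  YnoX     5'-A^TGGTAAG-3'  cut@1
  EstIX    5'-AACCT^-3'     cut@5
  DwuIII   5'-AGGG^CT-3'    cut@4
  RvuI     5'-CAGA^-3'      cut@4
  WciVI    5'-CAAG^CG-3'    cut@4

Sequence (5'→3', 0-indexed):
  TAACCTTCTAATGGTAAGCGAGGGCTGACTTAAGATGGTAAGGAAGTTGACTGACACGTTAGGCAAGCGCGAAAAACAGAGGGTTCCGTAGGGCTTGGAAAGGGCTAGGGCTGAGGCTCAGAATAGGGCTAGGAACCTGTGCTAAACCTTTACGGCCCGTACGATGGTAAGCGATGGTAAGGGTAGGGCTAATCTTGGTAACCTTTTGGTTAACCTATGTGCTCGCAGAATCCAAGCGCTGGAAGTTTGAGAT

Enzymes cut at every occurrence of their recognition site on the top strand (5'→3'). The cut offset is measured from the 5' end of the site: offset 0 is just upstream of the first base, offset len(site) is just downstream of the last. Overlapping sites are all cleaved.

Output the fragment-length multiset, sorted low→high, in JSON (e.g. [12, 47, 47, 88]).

[5,6,6,7,10,10,11,11,11,12,12,13,13,13,13,14,15,16,23,32]

Per-enzyme occurrences:
  YnoX (ATGGTAAG, off=1): starts [10, 34, 163, 173] → cuts [11, 35, 164, 174]
  EstIX (AACCT, off=5): starts [1, 133, 144, 199, 211] → cuts [6, 138, 149, 204, 216]
  DwuIII (AGGGCT, off=4): starts [20, 89, 100, 106, 124, 184] → cuts [24, 93, 104, 110, 128, 188]
  RvuI (CAGA, off=4): starts [76, 118, 225] → cuts [80, 122, 229]
  WciVI (CAAGCG, off=4): starts [63, 232] → cuts [67, 236]

Pooled cuts: [6, 11, 24, 35, 67, 80, 93, 104, 110, 122, 128, 138, 149, 164, 174, 188, 204, 216, 229, 236]

Fragment lengths:
  6→11: 5 bp
  11→24: 13 bp
  24→35: 11 bp
  35→67: 32 bp
  67→80: 13 bp
  80→93: 13 bp
  93→104: 11 bp
  104→110: 6 bp
  110→122: 12 bp
  122→128: 6 bp
  128→138: 10 bp
  138→149: 11 bp
  149→164: 15 bp
  164→174: 10 bp
  174→188: 14 bp
  188→204: 16 bp
  204→216: 12 bp
  216→229: 13 bp
  229→236: 7 bp
  236→6 (wrap): 253-236+6 = 23 bp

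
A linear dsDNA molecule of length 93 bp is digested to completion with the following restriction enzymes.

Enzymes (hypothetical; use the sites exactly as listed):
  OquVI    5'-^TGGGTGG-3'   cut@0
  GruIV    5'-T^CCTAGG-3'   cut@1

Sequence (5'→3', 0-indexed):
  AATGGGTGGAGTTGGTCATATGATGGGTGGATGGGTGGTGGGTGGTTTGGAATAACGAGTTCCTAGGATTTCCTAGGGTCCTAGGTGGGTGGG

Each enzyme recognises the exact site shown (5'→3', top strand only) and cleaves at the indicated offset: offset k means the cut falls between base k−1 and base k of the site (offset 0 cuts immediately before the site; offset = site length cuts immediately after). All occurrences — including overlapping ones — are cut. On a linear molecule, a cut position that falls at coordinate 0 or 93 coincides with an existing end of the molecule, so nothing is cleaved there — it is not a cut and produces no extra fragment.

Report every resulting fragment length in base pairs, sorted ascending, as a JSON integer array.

[2,6,7,8,8,8,10,21,23]

Scan for sites:
  OquVI TGGGTGG/0: at [2, 23, 31, 38, 85] ⇒ [2, 23, 31, 38, 85]
  GruIV TCCTAGG/1: at [60, 70, 78] ⇒ [61, 71, 79]

All cut coordinates (distinct, sorted): [2, 23, 31, 38, 61, 71, 79, 85]

Fragments:
  [0,2): 2 bp
  [2,23): 21 bp
  [23,31): 8 bp
  [31,38): 7 bp
  [38,61): 23 bp
  [61,71): 10 bp
  [71,79): 8 bp
  [79,85): 6 bp
  [85,93): 8 bp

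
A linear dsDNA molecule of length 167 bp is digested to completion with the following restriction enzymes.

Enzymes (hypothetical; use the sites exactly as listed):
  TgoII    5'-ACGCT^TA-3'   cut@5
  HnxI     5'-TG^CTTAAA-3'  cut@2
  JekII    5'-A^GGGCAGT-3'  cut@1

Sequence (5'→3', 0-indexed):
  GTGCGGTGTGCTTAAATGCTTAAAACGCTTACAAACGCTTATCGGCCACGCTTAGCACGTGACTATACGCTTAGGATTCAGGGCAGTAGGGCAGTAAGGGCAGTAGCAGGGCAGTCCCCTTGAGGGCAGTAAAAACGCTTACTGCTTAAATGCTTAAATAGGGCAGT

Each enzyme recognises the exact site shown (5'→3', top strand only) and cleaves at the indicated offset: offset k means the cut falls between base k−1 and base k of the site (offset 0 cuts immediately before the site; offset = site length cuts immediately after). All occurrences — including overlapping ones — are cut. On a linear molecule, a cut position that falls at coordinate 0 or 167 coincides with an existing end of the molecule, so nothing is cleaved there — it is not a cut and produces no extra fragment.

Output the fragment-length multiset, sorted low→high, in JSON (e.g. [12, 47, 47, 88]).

Scan for sites:
  TgoII (ACGCTTA, off=5): starts [24, 34, 47, 66, 134] → cuts [29, 39, 52, 71, 139]
  HnxI (TGCTTAAA, off=2): starts [8, 16, 142, 150] → cuts [10, 18, 144, 152]
  JekII (AGGGCAGT, off=1): starts [79, 87, 96, 107, 122, 159] → cuts [80, 88, 97, 108, 123, 160]

All cut coordinates (distinct, sorted): [10, 18, 29, 39, 52, 71, 80, 88, 97, 108, 123, 139, 144, 152, 160]

Fragments:
  [0,10): 10 bp
  [10,18): 8 bp
  [18,29): 11 bp
  [29,39): 10 bp
  [39,52): 13 bp
  [52,71): 19 bp
  [71,80): 9 bp
  [80,88): 8 bp
  [88,97): 9 bp
  [97,108): 11 bp
  [108,123): 15 bp
  [123,139): 16 bp
  [139,144): 5 bp
  [144,152): 8 bp
  [152,160): 8 bp
  [160,167): 7 bp

[5,7,8,8,8,8,9,9,10,10,11,11,13,15,16,19]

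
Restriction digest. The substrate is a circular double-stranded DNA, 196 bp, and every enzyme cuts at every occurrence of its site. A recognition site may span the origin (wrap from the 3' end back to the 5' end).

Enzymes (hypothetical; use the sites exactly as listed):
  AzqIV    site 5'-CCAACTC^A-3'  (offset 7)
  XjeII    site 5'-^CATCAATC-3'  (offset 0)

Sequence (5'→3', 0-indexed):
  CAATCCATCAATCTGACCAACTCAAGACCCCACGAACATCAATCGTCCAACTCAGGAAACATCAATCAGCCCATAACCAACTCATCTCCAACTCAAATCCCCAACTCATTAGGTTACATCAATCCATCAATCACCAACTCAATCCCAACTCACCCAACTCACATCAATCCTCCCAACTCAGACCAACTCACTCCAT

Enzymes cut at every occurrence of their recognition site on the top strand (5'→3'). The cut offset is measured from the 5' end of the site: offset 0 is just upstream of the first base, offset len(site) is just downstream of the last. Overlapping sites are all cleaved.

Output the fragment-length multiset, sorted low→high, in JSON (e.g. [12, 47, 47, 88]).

Scan for sites:
  AzqIV (CCAACTCA, off=7): starts [16, 46, 76, 87, 100, 133, 144, 153, 172, 182] → cuts [23, 53, 83, 94, 107, 140, 151, 160, 179, 189]
  XjeII (CATCAATC, off=0): starts [5, 36, 59, 116, 124, 161, 193] → cuts [5, 36, 59, 116, 124, 161, 193]

Pooled cuts: [5, 23, 36, 53, 59, 83, 94, 107, 116, 124, 140, 151, 160, 161, 179, 189, 193]

Fragment lengths:
  5→23: 18 bp
  23→36: 13 bp
  36→53: 17 bp
  53→59: 6 bp
  59→83: 24 bp
  83→94: 11 bp
  94→107: 13 bp
  107→116: 9 bp
  116→124: 8 bp
  124→140: 16 bp
  140→151: 11 bp
  151→160: 9 bp
  160→161: 1 bp
  161→179: 18 bp
  179→189: 10 bp
  189→193: 4 bp
  193→5 (wrap): 196-193+5 = 8 bp

[1,4,6,8,8,9,9,10,11,11,13,13,16,17,18,18,24]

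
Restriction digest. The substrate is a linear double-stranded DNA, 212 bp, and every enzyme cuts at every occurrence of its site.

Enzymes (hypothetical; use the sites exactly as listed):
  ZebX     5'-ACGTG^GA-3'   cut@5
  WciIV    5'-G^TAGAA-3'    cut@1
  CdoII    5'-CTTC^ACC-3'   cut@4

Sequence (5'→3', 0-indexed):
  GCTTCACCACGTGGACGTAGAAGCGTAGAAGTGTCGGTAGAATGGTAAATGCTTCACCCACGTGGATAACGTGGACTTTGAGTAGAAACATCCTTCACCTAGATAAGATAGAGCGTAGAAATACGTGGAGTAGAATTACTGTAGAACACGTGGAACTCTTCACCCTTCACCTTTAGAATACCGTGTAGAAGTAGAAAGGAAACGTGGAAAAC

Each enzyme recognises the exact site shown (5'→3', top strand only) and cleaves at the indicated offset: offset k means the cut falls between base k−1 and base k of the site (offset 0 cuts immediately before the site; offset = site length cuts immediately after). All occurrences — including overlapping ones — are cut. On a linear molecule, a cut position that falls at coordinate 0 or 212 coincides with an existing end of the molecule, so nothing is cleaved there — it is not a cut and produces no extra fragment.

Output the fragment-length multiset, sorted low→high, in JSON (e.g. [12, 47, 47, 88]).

[3,4,5,6,6,7,8,8,9,9,9,9,11,11,12,12,14,15,17,18,19]

Scan for sites:
  ZebX (ACGTGGA, off=5): starts [8, 59, 68, 122, 147, 201] → cuts [13, 64, 73, 127, 152, 206]
  WciIV (GTAGAA, off=1): starts [16, 24, 36, 81, 114, 129, 140, 184, 190] → cuts [17, 25, 37, 82, 115, 130, 141, 185, 191]
  CdoII (CTTCACC, off=4): starts [1, 51, 92, 157, 164] → cuts [5, 55, 96, 161, 168]

All cut coordinates (distinct, sorted): [5, 13, 17, 25, 37, 55, 64, 73, 82, 96, 115, 127, 130, 141, 152, 161, 168, 185, 191, 206]

Fragments:
  [0,5): 5 bp
  [5,13): 8 bp
  [13,17): 4 bp
  [17,25): 8 bp
  [25,37): 12 bp
  [37,55): 18 bp
  [55,64): 9 bp
  [64,73): 9 bp
  [73,82): 9 bp
  [82,96): 14 bp
  [96,115): 19 bp
  [115,127): 12 bp
  [127,130): 3 bp
  [130,141): 11 bp
  [141,152): 11 bp
  [152,161): 9 bp
  [161,168): 7 bp
  [168,185): 17 bp
  [185,191): 6 bp
  [191,206): 15 bp
  [206,212): 6 bp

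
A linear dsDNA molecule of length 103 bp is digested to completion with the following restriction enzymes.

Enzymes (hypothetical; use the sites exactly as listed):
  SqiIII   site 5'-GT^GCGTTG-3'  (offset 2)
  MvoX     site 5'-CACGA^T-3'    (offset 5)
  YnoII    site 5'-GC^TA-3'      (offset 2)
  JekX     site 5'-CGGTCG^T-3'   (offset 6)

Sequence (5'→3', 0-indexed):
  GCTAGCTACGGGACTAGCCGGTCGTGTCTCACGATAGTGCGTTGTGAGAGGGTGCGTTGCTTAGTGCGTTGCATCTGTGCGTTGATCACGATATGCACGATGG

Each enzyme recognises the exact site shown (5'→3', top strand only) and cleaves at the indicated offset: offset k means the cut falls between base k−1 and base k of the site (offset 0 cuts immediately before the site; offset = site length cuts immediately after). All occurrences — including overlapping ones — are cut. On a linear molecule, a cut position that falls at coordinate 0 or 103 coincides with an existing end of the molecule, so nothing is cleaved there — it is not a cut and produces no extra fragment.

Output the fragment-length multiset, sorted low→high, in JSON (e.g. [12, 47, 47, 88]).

Site scan:
  SqiIII GTGCGTTG/2: at [36, 51, 63, 76] ⇒ [38, 53, 65, 78]
  MvoX CACGAT/5: at [29, 86, 95] ⇒ [34, 91, 100]
  YnoII GCTA/2: at [0, 4] ⇒ [2, 6]
  JekX CGGTCGT/6: at [18] ⇒ [24]

Pooled cuts: [2, 6, 24, 34, 38, 53, 65, 78, 91, 100]

Fragments:
  [0,2): 2 bp
  [2,6): 4 bp
  [6,24): 18 bp
  [24,34): 10 bp
  [34,38): 4 bp
  [38,53): 15 bp
  [53,65): 12 bp
  [65,78): 13 bp
  [78,91): 13 bp
  [91,100): 9 bp
  [100,103): 3 bp

[2,3,4,4,9,10,12,13,13,15,18]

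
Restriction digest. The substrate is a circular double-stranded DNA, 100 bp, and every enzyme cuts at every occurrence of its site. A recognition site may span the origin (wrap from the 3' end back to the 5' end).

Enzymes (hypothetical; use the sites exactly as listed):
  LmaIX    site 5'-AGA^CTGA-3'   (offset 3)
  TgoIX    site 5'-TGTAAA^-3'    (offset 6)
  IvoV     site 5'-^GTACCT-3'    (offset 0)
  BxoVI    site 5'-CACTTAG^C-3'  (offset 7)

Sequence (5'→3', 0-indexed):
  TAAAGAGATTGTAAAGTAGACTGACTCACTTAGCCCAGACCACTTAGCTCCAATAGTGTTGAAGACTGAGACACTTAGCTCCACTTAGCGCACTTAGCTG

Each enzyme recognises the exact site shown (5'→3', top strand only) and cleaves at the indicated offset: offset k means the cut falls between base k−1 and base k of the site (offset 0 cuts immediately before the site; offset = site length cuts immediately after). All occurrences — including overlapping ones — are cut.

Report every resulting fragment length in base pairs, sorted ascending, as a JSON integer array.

Scan for sites:
  LmaIX (AGACTGA, off=3): starts [17, 62] → cuts [20, 65]
  TgoIX (TGTAAA, off=6): starts [9, 98] → cuts [4, 15]
  IvoV (GTACCT, off=0): no sites
  BxoVI (CACTTAGC, off=7): starts [26, 40, 71, 81, 90] → cuts [33, 47, 78, 88, 97]

All cut coordinates (distinct, sorted): [4, 15, 20, 33, 47, 65, 78, 88, 97]

Fragments:
  4→15: 11 bp
  15→20: 5 bp
  20→33: 13 bp
  33→47: 14 bp
  47→65: 18 bp
  65→78: 13 bp
  78→88: 10 bp
  88→97: 9 bp
  97→4 (wrap): 100-97+4 = 7 bp

[5,7,9,10,11,13,13,14,18]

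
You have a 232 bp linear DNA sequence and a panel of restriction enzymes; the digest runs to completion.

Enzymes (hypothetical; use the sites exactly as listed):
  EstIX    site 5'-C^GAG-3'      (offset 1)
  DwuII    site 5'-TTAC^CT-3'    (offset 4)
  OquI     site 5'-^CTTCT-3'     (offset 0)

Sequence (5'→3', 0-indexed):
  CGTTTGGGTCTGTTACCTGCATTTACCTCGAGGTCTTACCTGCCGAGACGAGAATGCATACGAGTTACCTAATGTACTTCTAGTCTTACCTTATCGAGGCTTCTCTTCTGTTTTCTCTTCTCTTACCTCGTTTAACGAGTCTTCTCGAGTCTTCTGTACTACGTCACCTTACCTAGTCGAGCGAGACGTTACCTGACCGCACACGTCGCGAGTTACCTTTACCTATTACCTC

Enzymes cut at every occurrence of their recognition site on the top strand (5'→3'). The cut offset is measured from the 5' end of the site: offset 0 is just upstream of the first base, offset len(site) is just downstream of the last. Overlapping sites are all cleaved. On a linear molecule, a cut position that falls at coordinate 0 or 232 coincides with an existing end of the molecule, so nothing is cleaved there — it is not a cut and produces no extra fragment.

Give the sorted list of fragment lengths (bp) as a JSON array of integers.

Scan for sites:
  EstIX (CGAG, off=1): starts [28, 43, 48, 60, 94, 135, 145, 177, 181, 208] → cuts [29, 44, 49, 61, 95, 136, 146, 178, 182, 209]
  DwuII (TTACCT, off=4): starts [12, 22, 35, 64, 85, 122, 168, 188, 212, 218, 225] → cuts [16, 26, 39, 68, 89, 126, 172, 192, 216, 222, 229]
  OquI (CTTCT, off=0): starts [76, 99, 104, 116, 140, 150] → cuts [76, 99, 104, 116, 140, 150]

Pooled cuts: [16, 26, 29, 39, 44, 49, 61, 68, 76, 89, 95, 99, 104, 116, 126, 136, 140, 146, 150, 172, 178, 182, 192, 209, 216, 222, 229]

Fragment lengths:
  [0,16): 16 bp
  [16,26): 10 bp
  [26,29): 3 bp
  [29,39): 10 bp
  [39,44): 5 bp
  [44,49): 5 bp
  [49,61): 12 bp
  [61,68): 7 bp
  [68,76): 8 bp
  [76,89): 13 bp
  [89,95): 6 bp
  [95,99): 4 bp
  [99,104): 5 bp
  [104,116): 12 bp
  [116,126): 10 bp
  [126,136): 10 bp
  [136,140): 4 bp
  [140,146): 6 bp
  [146,150): 4 bp
  [150,172): 22 bp
  [172,178): 6 bp
  [178,182): 4 bp
  [182,192): 10 bp
  [192,209): 17 bp
  [209,216): 7 bp
  [216,222): 6 bp
  [222,229): 7 bp
  [229,232): 3 bp

[3,3,4,4,4,4,5,5,5,6,6,6,6,7,7,7,8,10,10,10,10,10,12,12,13,16,17,22]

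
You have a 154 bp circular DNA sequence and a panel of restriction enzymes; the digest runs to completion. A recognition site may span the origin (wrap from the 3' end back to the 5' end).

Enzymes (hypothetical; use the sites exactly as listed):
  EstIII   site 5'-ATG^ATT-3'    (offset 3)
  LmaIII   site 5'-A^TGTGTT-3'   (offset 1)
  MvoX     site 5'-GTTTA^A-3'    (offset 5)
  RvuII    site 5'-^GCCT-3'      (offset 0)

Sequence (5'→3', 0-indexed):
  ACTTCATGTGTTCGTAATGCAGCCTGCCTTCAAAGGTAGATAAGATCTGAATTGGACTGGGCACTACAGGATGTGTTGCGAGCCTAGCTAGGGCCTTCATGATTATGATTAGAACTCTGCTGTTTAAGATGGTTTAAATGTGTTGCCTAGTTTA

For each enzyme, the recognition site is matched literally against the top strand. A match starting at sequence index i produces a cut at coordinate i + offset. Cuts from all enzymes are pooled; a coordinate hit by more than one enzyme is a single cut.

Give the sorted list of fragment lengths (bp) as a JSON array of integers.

[2,4,6,6,6,9,10,10,10,11,15,19,46]

Scan for sites:
  EstIII ATGATT/3: at [98, 104] ⇒ [101, 107]
  LmaIII ATGTGTT/1: at [5, 70, 137] ⇒ [6, 71, 138]
  MvoX GTTTAA/5: at [121, 131, 149] ⇒ [0, 126, 136]
  RvuII GCCT/0: at [21, 25, 81, 92, 144] ⇒ [21, 25, 81, 92, 144]

Pooled cuts: [0, 6, 21, 25, 71, 81, 92, 101, 107, 126, 136, 138, 144]

Fragment lengths:
  0→6: 6 bp
  6→21: 15 bp
  21→25: 4 bp
  25→71: 46 bp
  71→81: 10 bp
  81→92: 11 bp
  92→101: 9 bp
  101→107: 6 bp
  107→126: 19 bp
  126→136: 10 bp
  136→138: 2 bp
  138→144: 6 bp
  144→0 (wrap): 154-144+0 = 10 bp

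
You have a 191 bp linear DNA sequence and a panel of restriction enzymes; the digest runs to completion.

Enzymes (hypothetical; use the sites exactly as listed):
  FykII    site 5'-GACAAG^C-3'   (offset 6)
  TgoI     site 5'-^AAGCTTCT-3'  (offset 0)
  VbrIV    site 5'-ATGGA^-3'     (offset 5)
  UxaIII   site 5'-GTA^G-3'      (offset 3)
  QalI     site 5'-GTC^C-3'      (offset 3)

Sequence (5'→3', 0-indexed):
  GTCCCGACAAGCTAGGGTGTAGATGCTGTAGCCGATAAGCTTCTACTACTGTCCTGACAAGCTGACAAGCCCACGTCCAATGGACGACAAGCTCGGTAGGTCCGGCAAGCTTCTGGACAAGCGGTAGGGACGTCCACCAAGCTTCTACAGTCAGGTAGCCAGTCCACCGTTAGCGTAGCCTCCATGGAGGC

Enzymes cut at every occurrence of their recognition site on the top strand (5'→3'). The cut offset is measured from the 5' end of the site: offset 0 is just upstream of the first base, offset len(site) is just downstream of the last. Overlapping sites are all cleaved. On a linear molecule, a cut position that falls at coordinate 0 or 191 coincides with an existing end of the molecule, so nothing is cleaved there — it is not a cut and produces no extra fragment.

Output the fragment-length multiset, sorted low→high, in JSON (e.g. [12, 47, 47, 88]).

[3,3,4,4,4,5,6,7,7,7,7,8,8,8,8,8,9,10,11,13,15,17,19]

Scan for sites:
  FykII (GACAAGC, off=6): starts [5, 55, 63, 85, 115] → cuts [11, 61, 69, 91, 121]
  TgoI (AAGCTTCT, off=0): starts [36, 106, 138] → cuts [36, 106, 138]
  VbrIV (ATGGA, off=5): starts [79, 183] → cuts [84, 188]
  UxaIII (GTAG, off=3): starts [18, 27, 95, 123, 154, 174] → cuts [21, 30, 98, 126, 157, 177]
  QalI (GTCC, off=3): starts [0, 50, 74, 99, 131, 161] → cuts [3, 53, 77, 102, 134, 164]

Pooled cuts: [3, 11, 21, 30, 36, 53, 61, 69, 77, 84, 91, 98, 102, 106, 121, 126, 134, 138, 157, 164, 177, 188]

Fragment lengths:
  [0,3): 3 bp
  [3,11): 8 bp
  [11,21): 10 bp
  [21,30): 9 bp
  [30,36): 6 bp
  [36,53): 17 bp
  [53,61): 8 bp
  [61,69): 8 bp
  [69,77): 8 bp
  [77,84): 7 bp
  [84,91): 7 bp
  [91,98): 7 bp
  [98,102): 4 bp
  [102,106): 4 bp
  [106,121): 15 bp
  [121,126): 5 bp
  [126,134): 8 bp
  [134,138): 4 bp
  [138,157): 19 bp
  [157,164): 7 bp
  [164,177): 13 bp
  [177,188): 11 bp
  [188,191): 3 bp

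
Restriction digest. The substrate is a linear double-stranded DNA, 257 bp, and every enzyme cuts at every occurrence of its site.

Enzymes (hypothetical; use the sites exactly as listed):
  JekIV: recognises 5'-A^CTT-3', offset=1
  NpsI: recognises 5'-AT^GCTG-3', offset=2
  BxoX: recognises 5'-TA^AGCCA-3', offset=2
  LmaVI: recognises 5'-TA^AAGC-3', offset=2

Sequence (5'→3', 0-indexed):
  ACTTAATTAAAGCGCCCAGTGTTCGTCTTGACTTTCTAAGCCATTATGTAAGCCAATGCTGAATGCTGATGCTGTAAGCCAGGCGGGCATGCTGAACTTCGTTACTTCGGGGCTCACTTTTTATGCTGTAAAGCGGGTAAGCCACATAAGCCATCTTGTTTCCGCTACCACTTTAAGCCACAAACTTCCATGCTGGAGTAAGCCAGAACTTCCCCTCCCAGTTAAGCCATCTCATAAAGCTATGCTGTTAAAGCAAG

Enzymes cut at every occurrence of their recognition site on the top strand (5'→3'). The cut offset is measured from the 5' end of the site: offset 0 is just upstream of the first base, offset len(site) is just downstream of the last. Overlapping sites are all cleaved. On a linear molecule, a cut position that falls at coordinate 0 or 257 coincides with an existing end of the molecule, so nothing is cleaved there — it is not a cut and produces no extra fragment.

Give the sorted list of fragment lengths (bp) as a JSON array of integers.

Per-enzyme occurrences:
  JekIV (ACTT, off=1): starts [0, 30, 95, 103, 115, 169, 183, 207] → cuts [1, 31, 96, 104, 116, 170, 184, 208]
  NpsI (ATGCTG, off=2): starts [55, 62, 68, 88, 122, 189, 241] → cuts [57, 64, 70, 90, 124, 191, 243]
  BxoX (TAAGCCA, off=2): starts [36, 48, 74, 137, 146, 173, 198, 222] → cuts [38, 50, 76, 139, 148, 175, 200, 224]
  LmaVI (TAAAGC, off=2): starts [7, 128, 234, 248] → cuts [9, 130, 236, 250]

Pooled cuts: [1, 9, 31, 38, 50, 57, 64, 70, 76, 90, 96, 104, 116, 124, 130, 139, 148, 170, 175, 184, 191, 200, 208, 224, 236, 243, 250]

Fragments:
  [0,1): 1 bp
  [1,9): 8 bp
  [9,31): 22 bp
  [31,38): 7 bp
  [38,50): 12 bp
  [50,57): 7 bp
  [57,64): 7 bp
  [64,70): 6 bp
  [70,76): 6 bp
  [76,90): 14 bp
  [90,96): 6 bp
  [96,104): 8 bp
  [104,116): 12 bp
  [116,124): 8 bp
  [124,130): 6 bp
  [130,139): 9 bp
  [139,148): 9 bp
  [148,170): 22 bp
  [170,175): 5 bp
  [175,184): 9 bp
  [184,191): 7 bp
  [191,200): 9 bp
  [200,208): 8 bp
  [208,224): 16 bp
  [224,236): 12 bp
  [236,243): 7 bp
  [243,250): 7 bp
  [250,257): 7 bp

[1,5,6,6,6,6,7,7,7,7,7,7,7,8,8,8,8,9,9,9,9,12,12,12,14,16,22,22]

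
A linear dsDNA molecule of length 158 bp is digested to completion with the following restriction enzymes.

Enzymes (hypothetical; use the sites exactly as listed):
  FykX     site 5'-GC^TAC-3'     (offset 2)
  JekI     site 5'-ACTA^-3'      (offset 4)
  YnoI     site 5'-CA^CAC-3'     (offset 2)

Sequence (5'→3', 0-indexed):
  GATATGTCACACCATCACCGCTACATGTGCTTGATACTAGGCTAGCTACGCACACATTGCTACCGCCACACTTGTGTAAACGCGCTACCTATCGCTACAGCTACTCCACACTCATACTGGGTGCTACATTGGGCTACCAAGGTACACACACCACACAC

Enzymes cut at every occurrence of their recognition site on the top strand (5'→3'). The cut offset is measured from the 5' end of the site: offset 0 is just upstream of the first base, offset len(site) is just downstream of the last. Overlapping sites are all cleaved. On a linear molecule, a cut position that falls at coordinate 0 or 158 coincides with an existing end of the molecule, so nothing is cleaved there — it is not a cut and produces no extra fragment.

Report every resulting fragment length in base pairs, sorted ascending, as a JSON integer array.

Scan for sites:
  FykX (GCTAC, off=2): starts [19, 44, 58, 83, 93, 99, 122, 132] → cuts [21, 46, 60, 85, 95, 101, 124, 134]
  JekI (ACTA, off=4): starts [35] → cuts [39]
  YnoI (CACAC, off=2): starts [7, 50, 66, 106, 144, 146, 151, 153] → cuts [9, 52, 68, 108, 146, 148, 153, 155]

Pooled cuts: [9, 21, 39, 46, 52, 60, 68, 85, 95, 101, 108, 124, 134, 146, 148, 153, 155]

Fragment lengths:
  [0,9): 9 bp
  [9,21): 12 bp
  [21,39): 18 bp
  [39,46): 7 bp
  [46,52): 6 bp
  [52,60): 8 bp
  [60,68): 8 bp
  [68,85): 17 bp
  [85,95): 10 bp
  [95,101): 6 bp
  [101,108): 7 bp
  [108,124): 16 bp
  [124,134): 10 bp
  [134,146): 12 bp
  [146,148): 2 bp
  [148,153): 5 bp
  [153,155): 2 bp
  [155,158): 3 bp

[2,2,3,5,6,6,7,7,8,8,9,10,10,12,12,16,17,18]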